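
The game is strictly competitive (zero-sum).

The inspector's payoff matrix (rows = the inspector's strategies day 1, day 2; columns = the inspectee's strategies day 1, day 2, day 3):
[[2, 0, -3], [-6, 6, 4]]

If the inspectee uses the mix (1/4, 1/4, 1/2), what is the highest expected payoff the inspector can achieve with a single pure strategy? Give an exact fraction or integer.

2

day 1: (2)·(1/4) + (0)·(1/4) + (-3)·(1/2) = -1.
day 2: (-6)·(1/4) + (6)·(1/4) + (4)·(1/2) = 2.
The best pure response is day 2 with expected payoff 2.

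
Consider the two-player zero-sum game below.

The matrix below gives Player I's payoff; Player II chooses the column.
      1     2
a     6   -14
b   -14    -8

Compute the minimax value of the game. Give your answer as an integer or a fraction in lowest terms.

Row minima are -14 and -14, so Player I's maximin is -14; column maxima are 6 and -8, so Player II's minimax is -8. These differ, so the equilibrium is in mixed strategies.
Let Player I play a with probability p. Player II is indifferent when 6p − 14(1−p) = −14p − 8(1−p), giving p = 3/13.
Let Player II play 1 with probability q. Player I is indifferent when 6q − 14(1−q) = −14q − 8(1−q), giving q = 3/13.
The value is 6·(3/13) + (-14)·(10/13) = -122/13.

-122/13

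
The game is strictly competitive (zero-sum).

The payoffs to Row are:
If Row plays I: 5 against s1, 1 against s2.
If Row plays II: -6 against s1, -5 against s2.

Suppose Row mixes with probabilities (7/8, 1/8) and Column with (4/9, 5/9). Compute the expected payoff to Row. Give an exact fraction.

7/4

Against (4/9, 5/9), each row's expected payoff is I: 25/9; II: -49/9.
Taking the (7/8, 1/8)-weighted average: (7/8)·(25/9) + (1/8)·(-49/9) = 7/4.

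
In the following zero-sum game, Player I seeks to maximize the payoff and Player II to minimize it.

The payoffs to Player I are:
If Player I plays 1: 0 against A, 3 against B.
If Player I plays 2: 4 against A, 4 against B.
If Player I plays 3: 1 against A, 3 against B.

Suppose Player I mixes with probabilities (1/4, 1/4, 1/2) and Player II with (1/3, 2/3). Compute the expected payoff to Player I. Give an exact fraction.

8/3

Against (1/3, 2/3), each row's expected payoff is 1: 2; 2: 4; 3: 7/3.
Taking the (1/4, 1/4, 1/2)-weighted average: (1/4)·(2) + (1/4)·(4) + (1/2)·(7/3) = 8/3.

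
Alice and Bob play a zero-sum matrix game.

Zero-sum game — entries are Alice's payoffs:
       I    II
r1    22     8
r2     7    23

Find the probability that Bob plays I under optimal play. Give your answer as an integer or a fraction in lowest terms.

1/2

Row minima are 8 and 7, so Alice's maximin is 8; column maxima are 22 and 23, so Bob's minimax is 22. These differ, so the equilibrium is in mixed strategies.
Let Bob play I with probability q. Alice is indifferent when 22q + 8(1−q) = 7q + 23(1−q), giving q = 1/2.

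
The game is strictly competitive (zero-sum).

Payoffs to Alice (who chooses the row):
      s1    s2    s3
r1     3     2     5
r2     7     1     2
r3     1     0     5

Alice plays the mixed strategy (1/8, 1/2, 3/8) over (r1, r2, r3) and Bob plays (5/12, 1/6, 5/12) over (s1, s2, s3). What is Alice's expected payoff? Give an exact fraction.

Against (5/12, 1/6, 5/12), each row's expected payoff is r1: 11/3; r2: 47/12; r3: 5/2.
Taking the (1/8, 1/2, 3/8)-weighted average: (1/8)·(11/3) + (1/2)·(47/12) + (3/8)·(5/2) = 161/48.

161/48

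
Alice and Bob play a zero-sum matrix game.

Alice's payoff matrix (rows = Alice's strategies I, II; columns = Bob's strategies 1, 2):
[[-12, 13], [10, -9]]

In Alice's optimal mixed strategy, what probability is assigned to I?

Row minima are -12 and -9, so Alice's maximin is -9; column maxima are 10 and 13, so Bob's minimax is 10. These differ, so the equilibrium is in mixed strategies.
Let Alice play I with probability p. Bob is indifferent when −12p + 10(1−p) = 13p − 9(1−p), giving p = 19/44.

19/44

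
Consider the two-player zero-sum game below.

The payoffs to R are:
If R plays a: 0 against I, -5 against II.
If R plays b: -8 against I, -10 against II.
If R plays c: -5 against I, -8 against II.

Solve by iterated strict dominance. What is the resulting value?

Column I is strictly dominated by II for C (-5<0, -10<-8, -8<-5); eliminate I.
Row c is strictly dominated by row a (-5>-8); eliminate c.
Row b is strictly dominated by row a (-5>-10); eliminate b.
Only (a, II) remains, with payoff -5.

-5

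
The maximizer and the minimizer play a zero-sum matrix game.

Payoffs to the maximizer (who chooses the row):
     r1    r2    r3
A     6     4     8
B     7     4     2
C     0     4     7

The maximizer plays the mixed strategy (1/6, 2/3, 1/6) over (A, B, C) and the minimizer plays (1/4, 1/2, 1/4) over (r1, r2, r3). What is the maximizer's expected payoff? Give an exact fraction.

Against (1/4, 1/2, 1/4), each row's expected payoff is A: 11/2; B: 17/4; C: 15/4.
Taking the (1/6, 2/3, 1/6)-weighted average: (1/6)·(11/2) + (2/3)·(17/4) + (1/6)·(15/4) = 35/8.

35/8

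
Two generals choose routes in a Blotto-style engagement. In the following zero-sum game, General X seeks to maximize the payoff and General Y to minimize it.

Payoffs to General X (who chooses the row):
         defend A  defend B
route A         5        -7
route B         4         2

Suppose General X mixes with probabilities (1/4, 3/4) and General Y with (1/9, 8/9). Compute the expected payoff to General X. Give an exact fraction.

Against (1/9, 8/9), each row's expected payoff is route A: -17/3; route B: 20/9.
Taking the (1/4, 3/4)-weighted average: (1/4)·(-17/3) + (3/4)·(20/9) = 1/4.

1/4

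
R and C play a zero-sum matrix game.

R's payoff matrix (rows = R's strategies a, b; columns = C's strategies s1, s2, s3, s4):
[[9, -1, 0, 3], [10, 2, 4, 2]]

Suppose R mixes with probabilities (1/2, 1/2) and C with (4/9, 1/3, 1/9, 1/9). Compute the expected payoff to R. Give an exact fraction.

Against (4/9, 1/3, 1/9, 1/9), each row's expected payoff is a: 4; b: 52/9.
Taking the (1/2, 1/2)-weighted average: (1/2)·(4) + (1/2)·(52/9) = 44/9.

44/9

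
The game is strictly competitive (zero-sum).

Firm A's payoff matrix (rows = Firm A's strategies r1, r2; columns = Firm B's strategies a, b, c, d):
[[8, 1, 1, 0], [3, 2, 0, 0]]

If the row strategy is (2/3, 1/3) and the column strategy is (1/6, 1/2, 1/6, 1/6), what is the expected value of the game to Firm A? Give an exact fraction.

Against (1/6, 1/2, 1/6, 1/6), each row's expected payoff is r1: 2; r2: 3/2.
Taking the (2/3, 1/3)-weighted average: (2/3)·(2) + (1/3)·(3/2) = 11/6.

11/6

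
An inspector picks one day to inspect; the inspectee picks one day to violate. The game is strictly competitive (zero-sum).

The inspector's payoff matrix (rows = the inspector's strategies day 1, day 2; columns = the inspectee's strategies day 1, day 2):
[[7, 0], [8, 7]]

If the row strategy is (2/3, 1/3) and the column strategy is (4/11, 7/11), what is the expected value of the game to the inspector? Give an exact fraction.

Against (4/11, 7/11), each row's expected payoff is day 1: 28/11; day 2: 81/11.
Taking the (2/3, 1/3)-weighted average: (2/3)·(28/11) + (1/3)·(81/11) = 137/33.

137/33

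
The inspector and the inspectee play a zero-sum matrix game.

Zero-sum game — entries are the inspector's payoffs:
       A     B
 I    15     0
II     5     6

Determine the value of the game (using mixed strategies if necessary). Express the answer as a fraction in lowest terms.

Row minima are 0 and 5, so the inspector's maximin is 5; column maxima are 15 and 6, so the inspectee's minimax is 6. These differ, so the equilibrium is in mixed strategies.
Let the inspector play I with probability p. The inspectee is indifferent when 15p + 5(1−p) = 6(1−p), giving p = 1/16.
Let the inspectee play A with probability q. The inspector is indifferent when 15q = 5q + 6(1−q), giving q = 3/8.
The value is 15·(3/8) + (0)·(5/8) = 45/8.

45/8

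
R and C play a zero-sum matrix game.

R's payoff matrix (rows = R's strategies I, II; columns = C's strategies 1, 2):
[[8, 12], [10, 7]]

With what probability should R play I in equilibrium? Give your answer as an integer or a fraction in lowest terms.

Row minima are 8 and 7, so R's maximin is 8; column maxima are 10 and 12, so C's minimax is 10. These differ, so the equilibrium is in mixed strategies.
Let R play I with probability p. C is indifferent when 8p + 10(1−p) = 12p + 7(1−p), giving p = 3/7.

3/7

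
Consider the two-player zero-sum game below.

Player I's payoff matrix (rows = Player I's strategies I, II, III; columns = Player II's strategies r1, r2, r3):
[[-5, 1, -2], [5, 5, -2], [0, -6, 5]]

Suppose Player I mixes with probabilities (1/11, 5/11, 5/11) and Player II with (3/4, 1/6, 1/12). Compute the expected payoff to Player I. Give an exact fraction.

Against (3/4, 1/6, 1/12), each row's expected payoff is I: -15/4; II: 53/12; III: -7/12.
Taking the (1/11, 5/11, 5/11)-weighted average: (1/11)·(-15/4) + (5/11)·(53/12) + (5/11)·(-7/12) = 185/132.

185/132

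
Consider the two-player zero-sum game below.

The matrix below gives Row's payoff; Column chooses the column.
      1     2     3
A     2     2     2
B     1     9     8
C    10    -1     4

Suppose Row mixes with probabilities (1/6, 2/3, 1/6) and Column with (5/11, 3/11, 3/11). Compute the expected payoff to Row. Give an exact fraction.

Against (5/11, 3/11, 3/11), each row's expected payoff is A: 2; B: 56/11; C: 59/11.
Taking the (1/6, 2/3, 1/6)-weighted average: (1/6)·(2) + (2/3)·(56/11) + (1/6)·(59/11) = 305/66.

305/66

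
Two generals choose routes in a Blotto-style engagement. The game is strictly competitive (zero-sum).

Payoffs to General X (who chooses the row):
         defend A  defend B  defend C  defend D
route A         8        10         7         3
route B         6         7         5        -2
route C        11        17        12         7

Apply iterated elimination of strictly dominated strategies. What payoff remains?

7

Row route B is strictly dominated by row route A (8>6, 10>7, 7>5, 3>-2); eliminate route B.
Row route A is strictly dominated by row route C (11>8, 17>10, 12>7, 7>3); eliminate route A.
Column defend A is strictly dominated by defend D for General Y (7<11); eliminate defend A.
Column defend C is strictly dominated by defend D for General Y (7<12); eliminate defend C.
Column defend B is strictly dominated by defend D for General Y (7<17); eliminate defend B.
Only (route C, defend D) remains, with payoff 7.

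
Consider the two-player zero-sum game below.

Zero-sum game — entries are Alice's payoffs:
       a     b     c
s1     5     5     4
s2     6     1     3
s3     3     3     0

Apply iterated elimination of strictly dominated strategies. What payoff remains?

Row s3 is strictly dominated by row s1 (5>3, 5>3, 4>0); eliminate s3.
Column a is strictly dominated by c for Bob (4<5, 3<6); eliminate a.
Row s2 is strictly dominated by row s1 (5>1, 4>3); eliminate s2.
Column b is strictly dominated by c for Bob (4<5); eliminate b.
Only (s1, c) remains, with payoff 4.

4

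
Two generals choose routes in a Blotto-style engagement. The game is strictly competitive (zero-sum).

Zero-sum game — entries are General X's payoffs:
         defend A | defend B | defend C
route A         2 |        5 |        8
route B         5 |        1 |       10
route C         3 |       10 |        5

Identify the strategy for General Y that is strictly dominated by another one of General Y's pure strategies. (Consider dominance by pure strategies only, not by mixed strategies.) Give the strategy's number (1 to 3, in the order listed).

General Y prefers columns that give General X less. Compare defend C with defend A: 2 < 8, 5 < 10, 3 < 5.
So defend A strictly dominates defend C for General Y; defend C is strictly dominated.

3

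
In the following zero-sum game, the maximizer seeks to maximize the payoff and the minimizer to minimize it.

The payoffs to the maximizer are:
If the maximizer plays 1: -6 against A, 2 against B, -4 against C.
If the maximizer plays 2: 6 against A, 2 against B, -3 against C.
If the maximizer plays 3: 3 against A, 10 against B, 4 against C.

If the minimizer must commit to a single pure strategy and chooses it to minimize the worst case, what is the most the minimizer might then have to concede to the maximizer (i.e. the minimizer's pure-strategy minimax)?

4

The worst case (largest entry) in each column is A: 6, B: 10, C: 4.
The best (smallest) of these is 4.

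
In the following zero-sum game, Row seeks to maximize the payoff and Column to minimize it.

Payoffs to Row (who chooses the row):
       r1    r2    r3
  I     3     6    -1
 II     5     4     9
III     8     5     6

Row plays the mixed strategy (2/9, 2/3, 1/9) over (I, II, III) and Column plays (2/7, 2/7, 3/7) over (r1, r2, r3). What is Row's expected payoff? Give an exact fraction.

Against (2/7, 2/7, 3/7), each row's expected payoff is I: 15/7; II: 45/7; III: 44/7.
Taking the (2/9, 2/3, 1/9)-weighted average: (2/9)·(15/7) + (2/3)·(45/7) + (1/9)·(44/7) = 344/63.

344/63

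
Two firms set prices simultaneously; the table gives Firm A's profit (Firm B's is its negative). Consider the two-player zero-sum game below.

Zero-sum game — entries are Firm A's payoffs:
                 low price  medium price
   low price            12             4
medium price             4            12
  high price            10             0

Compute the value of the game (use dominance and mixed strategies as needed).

Row high price is strictly dominated by row low price, so Firm A never plays it.
The remaining 2×2 game on (low price, medium price) × (low price, medium price) has no saddle point. Let Firm A play low price with probability p; indifference gives 12p + 4(1−p) = 4p + 12(1−p), so p = 1/2.
Similarly Firm B's optimal q on low price is 1/2, and the value is 12·(1/2) + (4)·(1/2) = 8.

8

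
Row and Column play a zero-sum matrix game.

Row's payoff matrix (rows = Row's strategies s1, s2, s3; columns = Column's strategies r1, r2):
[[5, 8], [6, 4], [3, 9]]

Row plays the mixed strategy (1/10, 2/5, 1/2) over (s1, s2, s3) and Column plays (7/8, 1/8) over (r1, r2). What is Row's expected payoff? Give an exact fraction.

377/80

Against (7/8, 1/8), each row's expected payoff is s1: 43/8; s2: 23/4; s3: 15/4.
Taking the (1/10, 2/5, 1/2)-weighted average: (1/10)·(43/8) + (2/5)·(23/4) + (1/2)·(15/4) = 377/80.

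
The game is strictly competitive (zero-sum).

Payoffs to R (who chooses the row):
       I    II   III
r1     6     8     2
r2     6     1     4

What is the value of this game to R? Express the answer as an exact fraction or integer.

10/3

Column I is strictly dominated by III for C (it gives R more in every row).
The remaining 2×2 game on (r1, r2) × (II, III) has no saddle point. Let R play r1 with probability p; indifference gives 8p + (1−p) = 2p + 4(1−p), so p = 1/3.
Similarly C's optimal q on II is 2/9, and the value is 8·(2/9) + (2)·(7/9) = 10/3.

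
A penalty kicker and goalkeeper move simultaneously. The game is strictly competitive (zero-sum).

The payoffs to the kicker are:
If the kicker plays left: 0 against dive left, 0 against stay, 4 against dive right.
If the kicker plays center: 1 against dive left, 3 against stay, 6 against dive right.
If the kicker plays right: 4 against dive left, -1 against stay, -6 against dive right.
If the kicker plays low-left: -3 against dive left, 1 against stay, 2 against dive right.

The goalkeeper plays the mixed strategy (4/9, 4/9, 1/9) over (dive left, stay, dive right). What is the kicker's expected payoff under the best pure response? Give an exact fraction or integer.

left: (0)·(4/9) + (0)·(4/9) + (4)·(1/9) = 4/9.
center: (1)·(4/9) + (3)·(4/9) + (6)·(1/9) = 22/9.
right: (4)·(4/9) + (-1)·(4/9) + (-6)·(1/9) = 2/3.
low-left: (-3)·(4/9) + (1)·(4/9) + (2)·(1/9) = -2/3.
The best pure response is center with expected payoff 22/9.

22/9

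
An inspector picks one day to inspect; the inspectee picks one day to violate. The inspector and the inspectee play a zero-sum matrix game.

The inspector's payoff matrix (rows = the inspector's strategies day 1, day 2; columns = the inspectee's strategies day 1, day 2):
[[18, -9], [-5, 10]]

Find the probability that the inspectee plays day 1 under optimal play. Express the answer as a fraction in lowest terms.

19/42

Row minima are -9 and -5, so the inspector's maximin is -5; column maxima are 18 and 10, so the inspectee's minimax is 10. These differ, so the equilibrium is in mixed strategies.
Let the inspectee play day 1 with probability q. The inspector is indifferent when 18q − 9(1−q) = −5q + 10(1−q), giving q = 19/42.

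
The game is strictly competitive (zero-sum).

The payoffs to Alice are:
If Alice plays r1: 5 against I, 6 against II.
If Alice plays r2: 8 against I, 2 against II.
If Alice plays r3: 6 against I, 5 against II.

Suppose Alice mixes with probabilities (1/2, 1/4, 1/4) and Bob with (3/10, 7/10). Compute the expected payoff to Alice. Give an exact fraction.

41/8

Against (3/10, 7/10), each row's expected payoff is r1: 57/10; r2: 19/5; r3: 53/10.
Taking the (1/2, 1/4, 1/4)-weighted average: (1/2)·(57/10) + (1/4)·(19/5) + (1/4)·(53/10) = 41/8.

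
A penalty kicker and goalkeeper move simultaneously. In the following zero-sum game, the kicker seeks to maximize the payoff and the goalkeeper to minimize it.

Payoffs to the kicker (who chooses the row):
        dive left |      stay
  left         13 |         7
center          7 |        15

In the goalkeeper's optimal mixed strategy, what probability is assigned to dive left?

4/7

Row minima are 7 and 7, so the kicker's maximin is 7; column maxima are 13 and 15, so the goalkeeper's minimax is 13. These differ, so the equilibrium is in mixed strategies.
Let the goalkeeper play dive left with probability q. The kicker is indifferent when 13q + 7(1−q) = 7q + 15(1−q), giving q = 4/7.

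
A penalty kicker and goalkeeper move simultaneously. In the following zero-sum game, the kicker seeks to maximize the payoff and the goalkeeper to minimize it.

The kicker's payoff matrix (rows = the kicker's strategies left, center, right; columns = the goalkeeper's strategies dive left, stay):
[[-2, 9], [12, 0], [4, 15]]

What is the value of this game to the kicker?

180/23

Row left is strictly dominated by row right, so the kicker never plays it.
The remaining 2×2 game on (center, right) × (dive left, stay) has no saddle point. Let the kicker play center with probability p; indifference gives 12p + 4(1−p) = 15(1−p), so p = 11/23.
Similarly the goalkeeper's optimal q on dive left is 15/23, and the value is 12·(15/23) + (0)·(8/23) = 180/23.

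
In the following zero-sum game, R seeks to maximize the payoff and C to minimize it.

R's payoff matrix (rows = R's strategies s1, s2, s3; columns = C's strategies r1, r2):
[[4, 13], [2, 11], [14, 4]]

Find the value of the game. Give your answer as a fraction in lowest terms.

Row s2 is strictly dominated by row s1, so R never plays it.
The remaining 2×2 game on (s1, s3) × (r1, r2) has no saddle point. Let R play s1 with probability p; indifference gives 4p + 14(1−p) = 13p + 4(1−p), so p = 10/19.
Similarly C's optimal q on r1 is 9/19, and the value is 4·(9/19) + (13)·(10/19) = 166/19.

166/19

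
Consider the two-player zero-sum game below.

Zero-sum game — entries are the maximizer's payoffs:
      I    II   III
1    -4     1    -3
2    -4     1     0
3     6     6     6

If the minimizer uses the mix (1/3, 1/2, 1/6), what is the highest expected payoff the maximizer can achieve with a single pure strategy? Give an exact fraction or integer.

1: (-4)·(1/3) + (1)·(1/2) + (-3)·(1/6) = -4/3.
2: (-4)·(1/3) + (1)·(1/2) + (0)·(1/6) = -5/6.
3: (6)·(1/3) + (6)·(1/2) + (6)·(1/6) = 6.
The best pure response is 3 with expected payoff 6.

6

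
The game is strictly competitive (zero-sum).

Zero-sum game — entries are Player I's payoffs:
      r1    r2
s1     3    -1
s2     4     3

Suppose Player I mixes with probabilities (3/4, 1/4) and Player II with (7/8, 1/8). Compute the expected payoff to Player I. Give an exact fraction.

91/32

Against (7/8, 1/8), each row's expected payoff is s1: 5/2; s2: 31/8.
Taking the (3/4, 1/4)-weighted average: (3/4)·(5/2) + (1/4)·(31/8) = 91/32.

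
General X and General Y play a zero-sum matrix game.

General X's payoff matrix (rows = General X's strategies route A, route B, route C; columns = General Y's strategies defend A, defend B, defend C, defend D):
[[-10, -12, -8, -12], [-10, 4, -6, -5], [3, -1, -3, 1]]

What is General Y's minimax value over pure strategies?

-3

The worst case (largest entry) in each column is defend A: 3, defend B: 4, defend C: -3, defend D: 1.
The best (smallest) of these is -3.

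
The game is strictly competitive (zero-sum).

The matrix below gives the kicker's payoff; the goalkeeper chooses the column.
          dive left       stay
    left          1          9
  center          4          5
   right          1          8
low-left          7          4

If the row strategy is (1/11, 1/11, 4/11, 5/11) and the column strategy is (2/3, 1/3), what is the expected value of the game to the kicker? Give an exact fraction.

Against (2/3, 1/3), each row's expected payoff is left: 11/3; center: 13/3; right: 10/3; low-left: 6.
Taking the (1/11, 1/11, 4/11, 5/11)-weighted average: (1/11)·(11/3) + (1/11)·(13/3) + (4/11)·(10/3) + (5/11)·(6) = 14/3.

14/3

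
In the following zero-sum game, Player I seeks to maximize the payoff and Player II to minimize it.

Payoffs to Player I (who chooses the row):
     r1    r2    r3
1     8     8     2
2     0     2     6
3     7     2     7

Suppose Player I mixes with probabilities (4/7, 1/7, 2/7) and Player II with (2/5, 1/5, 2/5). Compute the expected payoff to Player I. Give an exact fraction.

Against (2/5, 1/5, 2/5), each row's expected payoff is 1: 28/5; 2: 14/5; 3: 6.
Taking the (4/7, 1/7, 2/7)-weighted average: (4/7)·(28/5) + (1/7)·(14/5) + (2/7)·(6) = 186/35.

186/35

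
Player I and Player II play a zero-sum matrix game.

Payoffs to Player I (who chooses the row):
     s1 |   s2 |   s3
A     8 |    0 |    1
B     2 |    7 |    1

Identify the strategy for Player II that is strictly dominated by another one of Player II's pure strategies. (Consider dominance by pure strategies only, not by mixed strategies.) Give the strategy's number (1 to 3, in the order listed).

Player II prefers columns that give Player I less. Compare s1 with s3: 1 < 8, 1 < 2.
So s3 strictly dominates s1 for Player II; s1 is strictly dominated.

1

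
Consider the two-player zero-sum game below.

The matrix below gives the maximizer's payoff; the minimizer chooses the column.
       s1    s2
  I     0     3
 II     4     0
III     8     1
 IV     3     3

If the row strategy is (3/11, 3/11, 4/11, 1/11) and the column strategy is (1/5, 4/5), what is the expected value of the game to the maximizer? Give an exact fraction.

111/55

Against (1/5, 4/5), each row's expected payoff is I: 12/5; II: 4/5; III: 12/5; IV: 3.
Taking the (3/11, 3/11, 4/11, 1/11)-weighted average: (3/11)·(12/5) + (3/11)·(4/5) + (4/11)·(12/5) + (1/11)·(3) = 111/55.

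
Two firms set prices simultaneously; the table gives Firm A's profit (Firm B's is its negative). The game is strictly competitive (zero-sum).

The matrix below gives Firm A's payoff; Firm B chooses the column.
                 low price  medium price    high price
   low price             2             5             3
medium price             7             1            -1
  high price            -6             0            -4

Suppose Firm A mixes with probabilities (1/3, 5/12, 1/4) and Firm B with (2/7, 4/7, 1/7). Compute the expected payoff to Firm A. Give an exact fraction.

Against (2/7, 4/7, 1/7), each row's expected payoff is low price: 27/7; medium price: 17/7; high price: -16/7.
Taking the (1/3, 5/12, 1/4)-weighted average: (1/3)·(27/7) + (5/12)·(17/7) + (1/4)·(-16/7) = 145/84.

145/84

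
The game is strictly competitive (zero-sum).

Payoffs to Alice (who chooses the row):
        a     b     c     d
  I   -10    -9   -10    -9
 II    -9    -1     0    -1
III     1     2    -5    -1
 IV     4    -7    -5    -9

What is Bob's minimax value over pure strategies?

-1

The worst case (largest entry) in each column is a: 4, b: 2, c: 0, d: -1.
The best (smallest) of these is -1.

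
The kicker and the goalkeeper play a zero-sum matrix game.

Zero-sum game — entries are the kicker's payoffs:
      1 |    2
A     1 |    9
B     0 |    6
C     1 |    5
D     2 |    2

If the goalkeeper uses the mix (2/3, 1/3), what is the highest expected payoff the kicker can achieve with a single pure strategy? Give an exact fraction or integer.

A: (1)·(2/3) + (9)·(1/3) = 11/3.
B: (0)·(2/3) + (6)·(1/3) = 2.
C: (1)·(2/3) + (5)·(1/3) = 7/3.
D: (2)·(2/3) + (2)·(1/3) = 2.
The best pure response is A with expected payoff 11/3.

11/3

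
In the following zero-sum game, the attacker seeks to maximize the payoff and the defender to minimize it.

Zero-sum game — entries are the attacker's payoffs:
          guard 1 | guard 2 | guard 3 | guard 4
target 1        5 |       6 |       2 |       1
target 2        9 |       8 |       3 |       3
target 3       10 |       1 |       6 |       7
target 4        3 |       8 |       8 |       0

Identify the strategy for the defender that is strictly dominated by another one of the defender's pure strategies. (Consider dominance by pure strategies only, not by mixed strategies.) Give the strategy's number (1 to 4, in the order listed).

1

The defender prefers columns that give the attacker less. Compare guard 1 with guard 4: 1 < 5, 3 < 9, 7 < 10, 0 < 3.
So guard 4 strictly dominates guard 1 for the defender; guard 1 is strictly dominated.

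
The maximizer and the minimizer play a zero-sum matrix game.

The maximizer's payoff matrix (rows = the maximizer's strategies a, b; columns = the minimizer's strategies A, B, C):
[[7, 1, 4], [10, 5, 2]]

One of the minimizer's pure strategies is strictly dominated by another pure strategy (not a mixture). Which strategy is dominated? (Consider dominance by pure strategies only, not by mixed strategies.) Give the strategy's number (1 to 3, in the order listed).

1

The minimizer prefers columns that give the maximizer less. Compare A with B: 1 < 7, 5 < 10.
So B strictly dominates A for the minimizer; A is strictly dominated.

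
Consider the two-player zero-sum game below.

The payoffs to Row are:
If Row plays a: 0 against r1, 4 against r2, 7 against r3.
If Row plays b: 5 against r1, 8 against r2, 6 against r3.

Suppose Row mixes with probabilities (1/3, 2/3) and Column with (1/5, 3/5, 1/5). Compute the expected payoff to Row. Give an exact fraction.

89/15

Against (1/5, 3/5, 1/5), each row's expected payoff is a: 19/5; b: 7.
Taking the (1/3, 2/3)-weighted average: (1/3)·(19/5) + (2/3)·(7) = 89/15.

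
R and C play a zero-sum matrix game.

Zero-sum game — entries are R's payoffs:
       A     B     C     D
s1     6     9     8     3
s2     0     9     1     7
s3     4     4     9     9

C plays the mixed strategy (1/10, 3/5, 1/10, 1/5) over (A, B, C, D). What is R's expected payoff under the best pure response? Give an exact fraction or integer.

s1: (6)·(1/10) + (9)·(3/5) + (8)·(1/10) + (3)·(1/5) = 37/5.
s2: (0)·(1/10) + (9)·(3/5) + (1)·(1/10) + (7)·(1/5) = 69/10.
s3: (4)·(1/10) + (4)·(3/5) + (9)·(1/10) + (9)·(1/5) = 11/2.
The best pure response is s1 with expected payoff 37/5.

37/5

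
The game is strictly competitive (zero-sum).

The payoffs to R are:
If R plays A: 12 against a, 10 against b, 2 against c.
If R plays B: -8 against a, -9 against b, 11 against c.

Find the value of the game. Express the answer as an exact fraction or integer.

32/7

Column a is strictly dominated by b for C (it gives R more in every row).
The remaining 2×2 game on (A, B) × (b, c) has no saddle point. Let R play A with probability p; indifference gives 10p − 9(1−p) = 2p + 11(1−p), so p = 5/7.
Similarly C's optimal q on b is 9/28, and the value is 10·(9/28) + (2)·(19/28) = 32/7.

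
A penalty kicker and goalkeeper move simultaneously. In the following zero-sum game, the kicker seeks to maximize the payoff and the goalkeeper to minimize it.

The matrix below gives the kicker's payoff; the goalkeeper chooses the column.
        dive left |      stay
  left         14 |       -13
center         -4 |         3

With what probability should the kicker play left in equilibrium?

Row minima are -13 and -4, so the kicker's maximin is -4; column maxima are 14 and 3, so the goalkeeper's minimax is 3. These differ, so the equilibrium is in mixed strategies.
Let the kicker play left with probability p. The goalkeeper is indifferent when 14p − 4(1−p) = −13p + 3(1−p), giving p = 7/34.

7/34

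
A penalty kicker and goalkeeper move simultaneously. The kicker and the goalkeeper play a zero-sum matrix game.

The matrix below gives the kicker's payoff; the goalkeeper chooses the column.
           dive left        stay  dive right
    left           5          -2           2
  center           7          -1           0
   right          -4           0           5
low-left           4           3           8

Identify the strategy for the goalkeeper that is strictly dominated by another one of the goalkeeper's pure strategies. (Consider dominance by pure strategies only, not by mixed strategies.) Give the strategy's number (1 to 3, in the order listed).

The goalkeeper prefers columns that give the kicker less. Compare dive right with stay: -2 < 2, -1 < 0, 0 < 5, 3 < 8.
So stay strictly dominates dive right for the goalkeeper; dive right is strictly dominated.

3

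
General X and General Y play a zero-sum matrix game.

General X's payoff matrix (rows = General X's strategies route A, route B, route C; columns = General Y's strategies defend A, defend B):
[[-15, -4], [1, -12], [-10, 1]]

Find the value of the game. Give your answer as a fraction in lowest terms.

-119/24

Row route A is strictly dominated by row route C, so General X never plays it.
The remaining 2×2 game on (route B, route C) × (defend A, defend B) has no saddle point. Let General X play route B with probability p; indifference gives p − 10(1−p) = −12p + (1−p), so p = 11/24.
Similarly General Y's optimal q on defend A is 13/24, and the value is 1·(13/24) + (-12)·(11/24) = -119/24.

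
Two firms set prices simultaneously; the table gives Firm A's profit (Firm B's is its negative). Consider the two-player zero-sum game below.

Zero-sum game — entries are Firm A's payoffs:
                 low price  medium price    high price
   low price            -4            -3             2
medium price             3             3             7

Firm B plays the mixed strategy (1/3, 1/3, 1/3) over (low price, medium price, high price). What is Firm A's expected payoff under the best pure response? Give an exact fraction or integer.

13/3

low price: (-4)·(1/3) + (-3)·(1/3) + (2)·(1/3) = -5/3.
medium price: (3)·(1/3) + (3)·(1/3) + (7)·(1/3) = 13/3.
The best pure response is medium price with expected payoff 13/3.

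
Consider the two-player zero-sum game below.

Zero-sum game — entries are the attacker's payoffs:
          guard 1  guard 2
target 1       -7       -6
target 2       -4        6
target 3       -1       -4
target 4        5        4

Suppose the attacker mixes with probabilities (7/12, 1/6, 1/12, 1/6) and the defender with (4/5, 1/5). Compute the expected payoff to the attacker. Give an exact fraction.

-109/30

Against (4/5, 1/5), each row's expected payoff is target 1: -34/5; target 2: -2; target 3: -8/5; target 4: 24/5.
Taking the (7/12, 1/6, 1/12, 1/6)-weighted average: (7/12)·(-34/5) + (1/6)·(-2) + (1/12)·(-8/5) + (1/6)·(24/5) = -109/30.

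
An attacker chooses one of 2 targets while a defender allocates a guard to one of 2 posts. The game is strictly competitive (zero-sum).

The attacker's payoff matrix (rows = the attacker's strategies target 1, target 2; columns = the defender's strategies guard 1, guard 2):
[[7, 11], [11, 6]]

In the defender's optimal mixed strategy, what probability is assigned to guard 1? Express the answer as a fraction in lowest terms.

Row minima are 7 and 6, so the attacker's maximin is 7; column maxima are 11 and 11, so the defender's minimax is 11. These differ, so the equilibrium is in mixed strategies.
Let the defender play guard 1 with probability q. The attacker is indifferent when 7q + 11(1−q) = 11q + 6(1−q), giving q = 5/9.

5/9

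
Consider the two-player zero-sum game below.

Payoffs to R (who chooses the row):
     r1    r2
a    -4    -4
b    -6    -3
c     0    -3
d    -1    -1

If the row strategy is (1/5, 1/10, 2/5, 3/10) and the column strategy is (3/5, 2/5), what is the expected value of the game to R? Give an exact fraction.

-103/50

Against (3/5, 2/5), each row's expected payoff is a: -4; b: -24/5; c: -6/5; d: -1.
Taking the (1/5, 1/10, 2/5, 3/10)-weighted average: (1/5)·(-4) + (1/10)·(-24/5) + (2/5)·(-6/5) + (3/10)·(-1) = -103/50.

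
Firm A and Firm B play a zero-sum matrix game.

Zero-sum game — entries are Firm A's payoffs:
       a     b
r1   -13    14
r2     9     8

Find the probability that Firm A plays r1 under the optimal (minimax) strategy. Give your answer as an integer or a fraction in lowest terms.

1/28

Row minima are -13 and 8, so Firm A's maximin is 8; column maxima are 9 and 14, so Firm B's minimax is 9. These differ, so the equilibrium is in mixed strategies.
Let Firm A play r1 with probability p. Firm B is indifferent when −13p + 9(1−p) = 14p + 8(1−p), giving p = 1/28.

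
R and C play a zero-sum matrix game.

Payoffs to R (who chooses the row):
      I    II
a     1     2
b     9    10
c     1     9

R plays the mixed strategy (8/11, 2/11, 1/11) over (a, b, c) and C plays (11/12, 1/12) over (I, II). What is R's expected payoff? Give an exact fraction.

Against (11/12, 1/12), each row's expected payoff is a: 13/12; b: 109/12; c: 5/3.
Taking the (8/11, 2/11, 1/11)-weighted average: (8/11)·(13/12) + (2/11)·(109/12) + (1/11)·(5/3) = 57/22.

57/22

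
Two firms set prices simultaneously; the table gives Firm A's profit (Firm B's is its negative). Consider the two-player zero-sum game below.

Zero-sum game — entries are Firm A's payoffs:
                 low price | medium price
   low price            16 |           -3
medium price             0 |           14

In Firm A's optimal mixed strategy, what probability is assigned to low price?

14/33

Row minima are -3 and 0, so Firm A's maximin is 0; column maxima are 16 and 14, so Firm B's minimax is 14. These differ, so the equilibrium is in mixed strategies.
Let Firm A play low price with probability p. Firm B is indifferent when 16p = −3p + 14(1−p), giving p = 14/33.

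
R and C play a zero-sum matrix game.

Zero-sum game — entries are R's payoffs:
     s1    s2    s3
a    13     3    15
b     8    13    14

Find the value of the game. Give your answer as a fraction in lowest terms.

29/3

Column s3 is strictly dominated by s1 for C (it gives R more in every row).
The remaining 2×2 game on (a, b) × (s1, s2) has no saddle point. Let R play a with probability p; indifference gives 13p + 8(1−p) = 3p + 13(1−p), so p = 1/3.
Similarly C's optimal q on s1 is 2/3, and the value is 13·(2/3) + (3)·(1/3) = 29/3.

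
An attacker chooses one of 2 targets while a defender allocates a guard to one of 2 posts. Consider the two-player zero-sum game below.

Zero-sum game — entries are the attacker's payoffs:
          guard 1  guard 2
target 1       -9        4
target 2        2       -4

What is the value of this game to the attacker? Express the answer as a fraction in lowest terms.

-28/19

Row minima are -9 and -4, so the attacker's maximin is -4; column maxima are 2 and 4, so the defender's minimax is 2. These differ, so the equilibrium is in mixed strategies.
Let the attacker play target 1 with probability p. The defender is indifferent when −9p + 2(1−p) = 4p − 4(1−p), giving p = 6/19.
Let the defender play guard 1 with probability q. The attacker is indifferent when −9q + 4(1−q) = 2q − 4(1−q), giving q = 8/19.
The value is -9·(8/19) + (4)·(11/19) = -28/19.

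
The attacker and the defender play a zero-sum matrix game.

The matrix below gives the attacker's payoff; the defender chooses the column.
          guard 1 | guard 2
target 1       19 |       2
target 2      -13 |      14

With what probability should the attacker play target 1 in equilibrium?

27/44

Row minima are 2 and -13, so the attacker's maximin is 2; column maxima are 19 and 14, so the defender's minimax is 14. These differ, so the equilibrium is in mixed strategies.
Let the attacker play target 1 with probability p. The defender is indifferent when 19p − 13(1−p) = 2p + 14(1−p), giving p = 27/44.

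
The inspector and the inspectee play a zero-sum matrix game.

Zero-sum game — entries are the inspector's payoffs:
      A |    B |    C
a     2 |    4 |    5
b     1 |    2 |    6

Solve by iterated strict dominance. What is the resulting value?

Column C is strictly dominated by A for the inspectee (2<5, 1<6); eliminate C.
Row b is strictly dominated by row a (2>1, 4>2); eliminate b.
Column B is strictly dominated by A for the inspectee (2<4); eliminate B.
Only (a, A) remains, with payoff 2.

2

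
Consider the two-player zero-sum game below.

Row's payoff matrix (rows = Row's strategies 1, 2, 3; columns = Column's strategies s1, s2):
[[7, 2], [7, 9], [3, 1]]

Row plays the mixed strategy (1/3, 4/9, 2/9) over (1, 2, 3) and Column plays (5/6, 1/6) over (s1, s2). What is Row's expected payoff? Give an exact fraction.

Against (5/6, 1/6), each row's expected payoff is 1: 37/6; 2: 22/3; 3: 8/3.
Taking the (1/3, 4/9, 2/9)-weighted average: (1/3)·(37/6) + (4/9)·(22/3) + (2/9)·(8/3) = 319/54.

319/54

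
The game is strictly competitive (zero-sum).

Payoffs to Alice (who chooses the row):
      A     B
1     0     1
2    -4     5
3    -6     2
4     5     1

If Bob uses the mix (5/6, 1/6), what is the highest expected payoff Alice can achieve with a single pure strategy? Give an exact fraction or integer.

13/3

1: (0)·(5/6) + (1)·(1/6) = 1/6.
2: (-4)·(5/6) + (5)·(1/6) = -5/2.
3: (-6)·(5/6) + (2)·(1/6) = -14/3.
4: (5)·(5/6) + (1)·(1/6) = 13/3.
The best pure response is 4 with expected payoff 13/3.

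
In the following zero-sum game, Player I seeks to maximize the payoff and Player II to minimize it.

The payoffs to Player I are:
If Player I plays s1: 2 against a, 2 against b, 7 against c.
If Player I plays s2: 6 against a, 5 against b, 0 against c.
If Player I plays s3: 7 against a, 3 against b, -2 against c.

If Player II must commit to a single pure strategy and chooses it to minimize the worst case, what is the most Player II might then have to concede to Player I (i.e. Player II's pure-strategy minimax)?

The worst case (largest entry) in each column is a: 7, b: 5, c: 7.
The best (smallest) of these is 5.

5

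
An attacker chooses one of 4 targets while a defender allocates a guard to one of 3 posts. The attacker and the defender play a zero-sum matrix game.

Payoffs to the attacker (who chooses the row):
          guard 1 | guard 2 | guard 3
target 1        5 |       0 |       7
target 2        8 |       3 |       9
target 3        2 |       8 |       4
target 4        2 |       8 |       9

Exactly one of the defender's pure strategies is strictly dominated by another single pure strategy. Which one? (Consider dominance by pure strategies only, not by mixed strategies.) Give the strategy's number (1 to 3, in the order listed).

The defender prefers columns that give the attacker less. Compare guard 3 with guard 1: 5 < 7, 8 < 9, 2 < 4, 2 < 9.
So guard 1 strictly dominates guard 3 for the defender; guard 3 is strictly dominated.

3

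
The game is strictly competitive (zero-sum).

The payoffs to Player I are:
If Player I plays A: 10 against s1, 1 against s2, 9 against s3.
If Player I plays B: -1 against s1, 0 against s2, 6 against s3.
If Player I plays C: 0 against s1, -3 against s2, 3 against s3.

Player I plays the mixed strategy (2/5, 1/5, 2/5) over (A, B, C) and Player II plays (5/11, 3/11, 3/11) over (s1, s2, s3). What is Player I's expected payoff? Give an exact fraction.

173/55

Against (5/11, 3/11, 3/11), each row's expected payoff is A: 80/11; B: 13/11; C: 0.
Taking the (2/5, 1/5, 2/5)-weighted average: (2/5)·(80/11) + (1/5)·(13/11) + (2/5)·(0) = 173/55.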